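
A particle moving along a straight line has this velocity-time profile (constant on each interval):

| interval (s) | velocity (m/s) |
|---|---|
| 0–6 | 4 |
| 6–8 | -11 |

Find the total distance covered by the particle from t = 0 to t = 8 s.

46 m

Distance (not displacement) is the total path length: add the absolute areas under v-t.
0–6 s: |4| × 6 = 24 m
6–8 s: |-11| × 2 = 22 m
Total distance = 46 m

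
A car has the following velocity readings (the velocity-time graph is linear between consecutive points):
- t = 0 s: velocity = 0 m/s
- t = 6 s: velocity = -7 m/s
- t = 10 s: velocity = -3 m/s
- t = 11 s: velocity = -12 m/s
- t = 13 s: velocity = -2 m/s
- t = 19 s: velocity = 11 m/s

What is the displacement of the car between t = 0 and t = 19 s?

Net displacement equals the area under the velocity-time graph (areas below the axis count negative).
0–6 s: ½(0 + -7)(6) = -21 m
6–10 s: ½(-7 + -3)(4) = -20 m
10–11 s: ½(-3 + -12)(1) = -7.5 m
11–13 s: ½(-12 + -2)(2) = -14 m
13–19 s: ½(-2 + 11)(6) = 27 m
Net displacement = -35.5 m

-35.5 m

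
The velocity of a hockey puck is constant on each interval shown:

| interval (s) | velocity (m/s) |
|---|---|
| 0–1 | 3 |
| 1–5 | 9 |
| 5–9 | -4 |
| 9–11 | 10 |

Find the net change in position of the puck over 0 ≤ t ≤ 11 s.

43 m

Displacement is the signed area under the v-t curve.
0–1 s: 3 × 1 = 3 m
1–5 s: 9 × 4 = 36 m
5–9 s: -4 × 4 = -16 m
9–11 s: 10 × 2 = 20 m
Net displacement = 43 m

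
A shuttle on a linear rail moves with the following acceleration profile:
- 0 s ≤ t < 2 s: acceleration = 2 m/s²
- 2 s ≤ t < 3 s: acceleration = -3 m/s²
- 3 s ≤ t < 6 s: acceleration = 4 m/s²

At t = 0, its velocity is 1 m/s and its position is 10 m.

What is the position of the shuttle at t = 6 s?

43.5 m

On each constant-a segment, Δv = aΔt and Δx = v₀Δt + ½aΔt²; chain segment to segment.
0–2 s: v starts 1 m/s; Δx = 1·2 + ½·2·2² = 6 m; v ends 5 m/s.
2–3 s: v starts 5 m/s; Δx = 5·1 + ½·-3·1² = 3.5 m; v ends 2 m/s.
3–6 s: v starts 2 m/s; Δx = 2·3 + ½·4·3² = 24 m; v ends 14 m/s.
x(6) = 10 + Σ Δx = 43.5 m.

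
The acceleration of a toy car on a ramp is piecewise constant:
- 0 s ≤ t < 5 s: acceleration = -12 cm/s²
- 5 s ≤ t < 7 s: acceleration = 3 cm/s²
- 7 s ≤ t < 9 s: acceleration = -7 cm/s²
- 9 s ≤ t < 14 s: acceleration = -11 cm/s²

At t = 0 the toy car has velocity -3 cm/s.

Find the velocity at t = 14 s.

Δv equals the area under the a-t graph; then v = v₀ + Δv.
0–5 s: -12 × 5 = -60 cm/s
5–7 s: 3 × 2 = 6 cm/s
7–9 s: -7 × 2 = -14 cm/s
9–14 s: -11 × 5 = -55 cm/s
Δv = -123 cm/s, so v(14) = -3 + (-123) = -126 cm/s.

-126 cm/s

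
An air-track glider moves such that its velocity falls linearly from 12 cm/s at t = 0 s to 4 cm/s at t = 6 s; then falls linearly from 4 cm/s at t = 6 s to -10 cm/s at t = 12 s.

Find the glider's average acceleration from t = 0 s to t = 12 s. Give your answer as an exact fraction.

-11/6 cm/s²

Average acceleration = Δv/Δt = (-10 − 12)/(12 − 0) = -11/6 cm/s².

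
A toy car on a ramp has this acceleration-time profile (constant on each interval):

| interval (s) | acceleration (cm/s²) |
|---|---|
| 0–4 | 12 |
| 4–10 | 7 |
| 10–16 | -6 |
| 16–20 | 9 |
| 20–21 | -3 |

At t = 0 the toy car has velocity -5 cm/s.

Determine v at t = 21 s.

Δv equals the area under the a-t graph; then v = v₀ + Δv.
0–4 s: 12 × 4 = 48 cm/s
4–10 s: 7 × 6 = 42 cm/s
10–16 s: -6 × 6 = -36 cm/s
16–20 s: 9 × 4 = 36 cm/s
20–21 s: -3 × 1 = -3 cm/s
Δv = 87 cm/s, so v(21) = -5 + (87) = 82 cm/s.

82 cm/s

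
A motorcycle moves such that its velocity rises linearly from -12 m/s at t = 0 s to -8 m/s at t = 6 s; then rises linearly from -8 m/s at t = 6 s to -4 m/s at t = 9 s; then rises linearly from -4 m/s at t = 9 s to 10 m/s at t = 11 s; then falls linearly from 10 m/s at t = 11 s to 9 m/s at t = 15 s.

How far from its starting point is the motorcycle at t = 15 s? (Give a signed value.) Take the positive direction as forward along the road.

-34 m

Displacement is the signed area under the v-t curve.
0–6 s: ½(-12 + -8)(6) = -60 m
6–9 s: ½(-8 + -4)(3) = -18 m
9–11 s: ½(-4 + 10)(2) = 6 m
11–15 s: ½(10 + 9)(4) = 38 m
Net displacement = -34 m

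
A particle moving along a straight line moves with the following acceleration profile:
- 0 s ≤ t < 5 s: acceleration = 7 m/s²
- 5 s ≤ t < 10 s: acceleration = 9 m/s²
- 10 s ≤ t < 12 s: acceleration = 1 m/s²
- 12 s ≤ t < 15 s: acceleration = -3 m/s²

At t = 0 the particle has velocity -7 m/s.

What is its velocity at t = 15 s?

Δv equals the area under the a-t graph; then v = v₀ + Δv.
0–5 s: 7 × 5 = 35 m/s
5–10 s: 9 × 5 = 45 m/s
10–12 s: 1 × 2 = 2 m/s
12–15 s: -3 × 3 = -9 m/s
Δv = 73 m/s, so v(15) = -7 + (73) = 66 m/s.

66 m/s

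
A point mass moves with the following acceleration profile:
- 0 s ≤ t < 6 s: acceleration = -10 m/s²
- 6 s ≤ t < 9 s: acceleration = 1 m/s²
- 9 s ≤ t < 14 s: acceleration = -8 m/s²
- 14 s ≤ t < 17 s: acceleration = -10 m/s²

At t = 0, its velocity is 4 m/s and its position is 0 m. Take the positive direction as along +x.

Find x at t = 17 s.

On each constant-a segment, Δv = aΔt and Δx = v₀Δt + ½aΔt²; chain segment to segment.
0–6 s: v starts 4 m/s; Δx = 4·6 + ½·-10·6² = -156 m; v ends -56 m/s.
6–9 s: v starts -56 m/s; Δx = -56·3 + ½·1·3² = -163.5 m; v ends -53 m/s.
9–14 s: v starts -53 m/s; Δx = -53·5 + ½·-8·5² = -365 m; v ends -93 m/s.
14–17 s: v starts -93 m/s; Δx = -93·3 + ½·-10·3² = -324 m; v ends -123 m/s.
x(17) = 0 + Σ Δx = -1008.5 m.

-1008.5 m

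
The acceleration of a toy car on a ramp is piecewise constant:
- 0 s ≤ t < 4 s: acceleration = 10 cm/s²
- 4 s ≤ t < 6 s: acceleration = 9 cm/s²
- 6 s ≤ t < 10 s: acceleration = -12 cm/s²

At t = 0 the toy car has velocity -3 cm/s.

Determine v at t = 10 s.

Δv equals the area under the a-t graph; then v = v₀ + Δv.
0–4 s: 10 × 4 = 40 cm/s
4–6 s: 9 × 2 = 18 cm/s
6–10 s: -12 × 4 = -48 cm/s
Δv = 10 cm/s, so v(10) = -3 + (10) = 7 cm/s.

7 cm/s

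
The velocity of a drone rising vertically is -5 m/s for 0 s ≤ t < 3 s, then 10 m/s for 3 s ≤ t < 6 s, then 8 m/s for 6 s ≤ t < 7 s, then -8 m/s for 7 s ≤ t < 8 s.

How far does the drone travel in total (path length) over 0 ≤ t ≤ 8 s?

61 m

Distance (not displacement) is the total path length: add the absolute areas under v-t.
0–3 s: |-5| × 3 = 15 m
3–6 s: |10| × 3 = 30 m
6–7 s: |8| × 1 = 8 m
7–8 s: |-8| × 1 = 8 m
Total distance = 61 m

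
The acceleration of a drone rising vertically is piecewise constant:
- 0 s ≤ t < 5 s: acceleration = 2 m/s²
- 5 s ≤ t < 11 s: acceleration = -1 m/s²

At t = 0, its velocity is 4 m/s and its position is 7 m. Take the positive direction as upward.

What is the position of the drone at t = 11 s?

On each constant-a segment, Δv = aΔt and Δx = v₀Δt + ½aΔt²; chain segment to segment.
0–5 s: v starts 4 m/s; Δx = 4·5 + ½·2·5² = 45 m; v ends 14 m/s.
5–11 s: v starts 14 m/s; Δx = 14·6 + ½·-1·6² = 66 m; v ends 8 m/s.
x(11) = 7 + Σ Δx = 118 m.

118 m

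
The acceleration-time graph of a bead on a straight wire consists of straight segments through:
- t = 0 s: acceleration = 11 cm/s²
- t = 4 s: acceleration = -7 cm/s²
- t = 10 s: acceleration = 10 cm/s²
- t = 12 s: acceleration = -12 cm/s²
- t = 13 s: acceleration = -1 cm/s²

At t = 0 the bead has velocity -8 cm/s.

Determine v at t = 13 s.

Δv equals the area under the a-t graph; then v = v₀ + Δv.
0–4 s: ½(11 + -7)(4) = 8 cm/s
4–10 s: ½(-7 + 10)(6) = 9 cm/s
10–12 s: ½(10 + -12)(2) = -2 cm/s
12–13 s: ½(-12 + -1)(1) = -6.5 cm/s
Δv = 8.5 cm/s, so v(13) = -8 + (8.5) = 0.5 cm/s.

0.5 cm/s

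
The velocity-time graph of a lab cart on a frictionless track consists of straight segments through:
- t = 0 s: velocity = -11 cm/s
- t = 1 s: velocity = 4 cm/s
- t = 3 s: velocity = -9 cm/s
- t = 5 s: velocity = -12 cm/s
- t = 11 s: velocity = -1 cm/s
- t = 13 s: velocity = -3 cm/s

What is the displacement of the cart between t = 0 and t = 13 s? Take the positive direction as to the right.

Net displacement equals the area under the velocity-time graph (areas below the axis count negative).
0–1 s: ½(-11 + 4)(1) = -3.5 cm
1–3 s: ½(4 + -9)(2) = -5 cm
3–5 s: ½(-9 + -12)(2) = -21 cm
5–11 s: ½(-12 + -1)(6) = -39 cm
11–13 s: ½(-1 + -3)(2) = -4 cm
Net displacement = -72.5 cm

-72.5 cm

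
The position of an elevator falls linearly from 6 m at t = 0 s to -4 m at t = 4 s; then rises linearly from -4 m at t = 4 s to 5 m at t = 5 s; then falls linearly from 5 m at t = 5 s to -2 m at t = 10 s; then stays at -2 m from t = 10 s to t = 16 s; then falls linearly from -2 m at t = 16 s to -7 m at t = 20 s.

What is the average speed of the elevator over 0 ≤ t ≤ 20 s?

1.55 m/s

Average speed = (total path length)/(elapsed time); on a piecewise-linear x-t graph the path length is Σ|Δx|.
0–4 s: |Δx| = |-4 − 6| = 10 m
4–5 s: |Δx| = |5 − -4| = 9 m
5–10 s: |Δx| = |-2 − 5| = 7 m
10–16 s: |Δx| = |-2 − -2| = 0 m
16–20 s: |Δx| = |-7 − -2| = 5 m
Total path = 31 m; average speed = 31/20 = 1.55 m/s.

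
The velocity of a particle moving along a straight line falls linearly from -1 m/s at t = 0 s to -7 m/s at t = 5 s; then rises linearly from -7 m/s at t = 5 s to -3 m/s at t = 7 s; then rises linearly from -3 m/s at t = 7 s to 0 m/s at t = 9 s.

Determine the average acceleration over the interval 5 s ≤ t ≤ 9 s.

Average acceleration = Δv/Δt = (0 − -7)/(9 − 5) = 1.75 m/s².

1.75 m/s²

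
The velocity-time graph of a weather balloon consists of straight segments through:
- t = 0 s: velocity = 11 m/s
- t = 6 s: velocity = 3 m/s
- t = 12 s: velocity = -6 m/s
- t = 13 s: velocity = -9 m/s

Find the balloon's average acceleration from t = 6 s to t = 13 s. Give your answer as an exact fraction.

-12/7 m/s²

Average acceleration = Δv/Δt = (-9 − 3)/(13 − 6) = -12/7 m/s².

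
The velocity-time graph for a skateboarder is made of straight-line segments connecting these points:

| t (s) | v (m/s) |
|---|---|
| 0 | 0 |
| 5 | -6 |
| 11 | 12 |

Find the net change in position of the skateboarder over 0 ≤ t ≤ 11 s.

3 m

Net displacement equals the area under the velocity-time graph (areas below the axis count negative).
0–5 s: ½(0 + -6)(5) = -15 m
5–11 s: ½(-6 + 12)(6) = 18 m
Net displacement = 3 m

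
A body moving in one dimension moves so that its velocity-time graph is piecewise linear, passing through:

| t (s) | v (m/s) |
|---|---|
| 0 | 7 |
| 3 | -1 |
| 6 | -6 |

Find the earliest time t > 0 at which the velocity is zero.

t = 2.625 s

v changes sign on 0–3 s (from 7 to -1); the graph is linear there, so v = 0 at t = 0 + (-7)·(3 − 0)/(-1 − 7) = 2.625 s.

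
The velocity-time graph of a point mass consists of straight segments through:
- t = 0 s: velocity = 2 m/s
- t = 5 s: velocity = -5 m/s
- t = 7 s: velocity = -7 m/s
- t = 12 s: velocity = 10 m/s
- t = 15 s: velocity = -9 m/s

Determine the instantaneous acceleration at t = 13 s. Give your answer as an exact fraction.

Acceleration is the slope of the v-t graph on 12–15 s: (-9 − 10)/(15 − 12) = -19/3 m/s².

-19/3 m/s²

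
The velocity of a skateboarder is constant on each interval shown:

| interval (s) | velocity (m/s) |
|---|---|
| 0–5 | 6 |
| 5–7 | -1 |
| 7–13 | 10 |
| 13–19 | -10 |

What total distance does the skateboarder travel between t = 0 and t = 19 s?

Total distance travelled is ∫|v| dt — sum the magnitudes of each area piece.
0–5 s: |6| × 5 = 30 m
5–7 s: |-1| × 2 = 2 m
7–13 s: |10| × 6 = 60 m
13–19 s: |-10| × 6 = 60 m
Total distance = 152 m

152 m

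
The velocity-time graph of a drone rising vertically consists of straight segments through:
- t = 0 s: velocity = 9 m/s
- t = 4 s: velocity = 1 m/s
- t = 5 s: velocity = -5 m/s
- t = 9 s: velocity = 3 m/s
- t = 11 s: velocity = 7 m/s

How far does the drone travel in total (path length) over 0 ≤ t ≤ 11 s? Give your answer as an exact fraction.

122/3 m

Total distance travelled is ∫|v| dt — sum the magnitudes of each area piece.
0–4 s: |½(9 + 1)(4)| = 20 m
4–5 s: v = 0 at t = 25/6 s; triangle areas 1/12 + 25/12 = 13/6 m
5–9 s: v = 0 at t = 7.5 s; triangle areas 6.25 + 2.25 = 8.5 m
9–11 s: |½(3 + 7)(2)| = 10 m
Total distance = 122/3 m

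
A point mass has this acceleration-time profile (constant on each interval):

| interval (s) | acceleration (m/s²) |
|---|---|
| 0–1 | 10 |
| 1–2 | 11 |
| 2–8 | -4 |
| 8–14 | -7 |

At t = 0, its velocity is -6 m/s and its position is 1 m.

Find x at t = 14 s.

On each constant-a segment, Δv = aΔt and Δx = v₀Δt + ½aΔt²; chain segment to segment.
0–1 s: v starts -6 m/s; Δx = -6·1 + ½·10·1² = -1 m; v ends 4 m/s.
1–2 s: v starts 4 m/s; Δx = 4·1 + ½·11·1² = 9.5 m; v ends 15 m/s.
2–8 s: v starts 15 m/s; Δx = 15·6 + ½·-4·6² = 18 m; v ends -9 m/s.
8–14 s: v starts -9 m/s; Δx = -9·6 + ½·-7·6² = -180 m; v ends -51 m/s.
x(14) = 1 + Σ Δx = -152.5 m.

-152.5 m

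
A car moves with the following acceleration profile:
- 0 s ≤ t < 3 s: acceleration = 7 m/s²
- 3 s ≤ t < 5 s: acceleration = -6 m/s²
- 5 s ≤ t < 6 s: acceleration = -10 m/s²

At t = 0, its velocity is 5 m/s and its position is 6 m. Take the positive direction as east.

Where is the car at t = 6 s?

101.5 m

On each constant-a segment, Δv = aΔt and Δx = v₀Δt + ½aΔt²; chain segment to segment.
0–3 s: v starts 5 m/s; Δx = 5·3 + ½·7·3² = 46.5 m; v ends 26 m/s.
3–5 s: v starts 26 m/s; Δx = 26·2 + ½·-6·2² = 40 m; v ends 14 m/s.
5–6 s: v starts 14 m/s; Δx = 14·1 + ½·-10·1² = 9 m; v ends 4 m/s.
x(6) = 6 + Σ Δx = 101.5 m.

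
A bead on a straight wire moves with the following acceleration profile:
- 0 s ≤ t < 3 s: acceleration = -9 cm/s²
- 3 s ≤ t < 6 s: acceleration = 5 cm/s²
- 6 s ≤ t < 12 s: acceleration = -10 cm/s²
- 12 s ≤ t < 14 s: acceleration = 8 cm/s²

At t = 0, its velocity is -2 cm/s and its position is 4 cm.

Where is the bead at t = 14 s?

On each constant-a segment, Δv = aΔt and Δx = v₀Δt + ½aΔt²; chain segment to segment.
0–3 s: v starts -2 cm/s; Δx = -2·3 + ½·-9·3² = -46.5 cm; v ends -29 cm/s.
3–6 s: v starts -29 cm/s; Δx = -29·3 + ½·5·3² = -64.5 cm; v ends -14 cm/s.
6–12 s: v starts -14 cm/s; Δx = -14·6 + ½·-10·6² = -264 cm; v ends -74 cm/s.
12–14 s: v starts -74 cm/s; Δx = -74·2 + ½·8·2² = -132 cm; v ends -58 cm/s.
x(14) = 4 + Σ Δx = -503 cm.

-503 cm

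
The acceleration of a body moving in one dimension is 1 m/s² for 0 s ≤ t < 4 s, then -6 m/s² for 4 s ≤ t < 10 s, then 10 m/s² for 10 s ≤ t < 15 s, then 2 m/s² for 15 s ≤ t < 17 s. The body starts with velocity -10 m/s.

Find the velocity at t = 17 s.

12 m/s

Δv equals the area under the a-t graph; then v = v₀ + Δv.
0–4 s: 1 × 4 = 4 m/s
4–10 s: -6 × 6 = -36 m/s
10–15 s: 10 × 5 = 50 m/s
15–17 s: 2 × 2 = 4 m/s
Δv = 22 m/s, so v(17) = -10 + (22) = 12 m/s.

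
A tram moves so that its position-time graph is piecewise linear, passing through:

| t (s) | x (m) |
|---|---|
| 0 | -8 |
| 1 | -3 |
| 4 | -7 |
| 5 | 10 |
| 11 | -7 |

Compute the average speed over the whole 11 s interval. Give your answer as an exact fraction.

43/11 m/s

Average speed = (total path length)/(elapsed time); on a piecewise-linear x-t graph the path length is Σ|Δx|.
0–1 s: |Δx| = |-3 − -8| = 5 m
1–4 s: |Δx| = |-7 − -3| = 4 m
4–5 s: |Δx| = |10 − -7| = 17 m
5–11 s: |Δx| = |-7 − 10| = 17 m
Total path = 43 m; average speed = 43/11 = 43/11 m/s.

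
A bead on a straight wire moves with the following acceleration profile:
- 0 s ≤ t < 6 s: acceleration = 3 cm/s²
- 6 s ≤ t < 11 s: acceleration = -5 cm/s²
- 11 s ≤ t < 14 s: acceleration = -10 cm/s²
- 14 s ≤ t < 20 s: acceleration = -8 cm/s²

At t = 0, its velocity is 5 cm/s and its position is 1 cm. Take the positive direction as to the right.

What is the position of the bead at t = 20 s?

On each constant-a segment, Δv = aΔt and Δx = v₀Δt + ½aΔt²; chain segment to segment.
0–6 s: v starts 5 cm/s; Δx = 5·6 + ½·3·6² = 84 cm; v ends 23 cm/s.
6–11 s: v starts 23 cm/s; Δx = 23·5 + ½·-5·5² = 52.5 cm; v ends -2 cm/s.
11–14 s: v starts -2 cm/s; Δx = -2·3 + ½·-10·3² = -51 cm; v ends -32 cm/s.
14–20 s: v starts -32 cm/s; Δx = -32·6 + ½·-8·6² = -336 cm; v ends -80 cm/s.
x(20) = 1 + Σ Δx = -249.5 cm.

-249.5 cm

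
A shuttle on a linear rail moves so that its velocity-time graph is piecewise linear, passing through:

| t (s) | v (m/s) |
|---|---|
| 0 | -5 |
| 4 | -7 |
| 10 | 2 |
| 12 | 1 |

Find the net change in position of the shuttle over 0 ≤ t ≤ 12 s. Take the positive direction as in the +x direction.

Net displacement equals the area under the velocity-time graph (areas below the axis count negative).
0–4 s: ½(-5 + -7)(4) = -24 m
4–10 s: ½(-7 + 2)(6) = -15 m
10–12 s: ½(2 + 1)(2) = 3 m
Net displacement = -36 m

-36 m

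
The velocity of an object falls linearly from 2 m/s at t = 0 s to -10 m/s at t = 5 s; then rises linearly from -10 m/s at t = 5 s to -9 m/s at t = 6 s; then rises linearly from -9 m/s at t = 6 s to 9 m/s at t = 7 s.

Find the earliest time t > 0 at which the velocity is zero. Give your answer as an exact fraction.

v changes sign on 0–5 s (from 2 to -10); the graph is linear there, so v = 0 at t = 0 + (-2)·(5 − 0)/(-10 − 2) = 5/6 s.

t = 5/6 s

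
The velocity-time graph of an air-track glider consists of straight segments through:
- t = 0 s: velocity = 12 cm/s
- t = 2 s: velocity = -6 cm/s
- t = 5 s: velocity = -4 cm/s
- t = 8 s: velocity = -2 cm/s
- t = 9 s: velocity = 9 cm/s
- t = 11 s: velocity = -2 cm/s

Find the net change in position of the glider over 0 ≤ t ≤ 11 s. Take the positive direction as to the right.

Net displacement equals the area under the velocity-time graph (areas below the axis count negative).
0–2 s: ½(12 + -6)(2) = 6 cm
2–5 s: ½(-6 + -4)(3) = -15 cm
5–8 s: ½(-4 + -2)(3) = -9 cm
8–9 s: ½(-2 + 9)(1) = 3.5 cm
9–11 s: ½(9 + -2)(2) = 7 cm
Net displacement = -7.5 cm

-7.5 cm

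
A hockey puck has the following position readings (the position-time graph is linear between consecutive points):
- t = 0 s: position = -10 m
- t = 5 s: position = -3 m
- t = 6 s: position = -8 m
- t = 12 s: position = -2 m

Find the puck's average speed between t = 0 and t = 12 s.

1.5 m/s

Average speed = (total path length)/(elapsed time); on a piecewise-linear x-t graph the path length is Σ|Δx|.
0–5 s: |Δx| = |-3 − -10| = 7 m
5–6 s: |Δx| = |-8 − -3| = 5 m
6–12 s: |Δx| = |-2 − -8| = 6 m
Total path = 18 m; average speed = 18/12 = 1.5 m/s.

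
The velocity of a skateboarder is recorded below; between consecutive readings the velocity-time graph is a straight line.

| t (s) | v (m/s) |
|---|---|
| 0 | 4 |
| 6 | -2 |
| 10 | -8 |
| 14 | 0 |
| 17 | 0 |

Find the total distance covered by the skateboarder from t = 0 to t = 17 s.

Total distance travelled is ∫|v| dt — sum the magnitudes of each area piece.
0–6 s: v = 0 at t = 4 s; triangle areas 8 + 2 = 10 m
6–10 s: |½(-2 + -8)(4)| = 20 m
10–14 s: |½(-8 + 0)(4)| = 16 m
14–17 s: |0| × 3 = 0 m
Total distance = 46 m

46 m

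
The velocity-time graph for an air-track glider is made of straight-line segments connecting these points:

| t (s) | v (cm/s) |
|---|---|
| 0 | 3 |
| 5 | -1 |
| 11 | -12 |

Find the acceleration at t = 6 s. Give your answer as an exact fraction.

-11/6 cm/s²

Acceleration is the slope of the v-t graph on 5–11 s: (-12 − -1)/(11 − 5) = -11/6 cm/s².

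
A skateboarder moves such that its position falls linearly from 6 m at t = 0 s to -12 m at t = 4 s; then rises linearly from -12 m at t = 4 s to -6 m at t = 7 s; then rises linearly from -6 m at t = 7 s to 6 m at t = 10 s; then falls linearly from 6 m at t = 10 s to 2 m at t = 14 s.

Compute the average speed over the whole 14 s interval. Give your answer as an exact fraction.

20/7 m/s

Average speed = (total path length)/(elapsed time); on a piecewise-linear x-t graph the path length is Σ|Δx|.
0–4 s: |Δx| = |-12 − 6| = 18 m
4–7 s: |Δx| = |-6 − -12| = 6 m
7–10 s: |Δx| = |6 − -6| = 12 m
10–14 s: |Δx| = |2 − 6| = 4 m
Total path = 40 m; average speed = 40/14 = 20/7 m/s.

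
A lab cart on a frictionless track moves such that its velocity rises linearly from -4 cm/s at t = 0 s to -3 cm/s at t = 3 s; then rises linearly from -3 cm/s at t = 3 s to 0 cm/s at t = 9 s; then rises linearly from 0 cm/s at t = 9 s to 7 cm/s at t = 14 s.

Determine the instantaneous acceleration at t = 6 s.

0.5 cm/s²

Acceleration is the slope of the v-t graph on 3–9 s: (0 − -3)/(9 − 3) = 0.5 cm/s².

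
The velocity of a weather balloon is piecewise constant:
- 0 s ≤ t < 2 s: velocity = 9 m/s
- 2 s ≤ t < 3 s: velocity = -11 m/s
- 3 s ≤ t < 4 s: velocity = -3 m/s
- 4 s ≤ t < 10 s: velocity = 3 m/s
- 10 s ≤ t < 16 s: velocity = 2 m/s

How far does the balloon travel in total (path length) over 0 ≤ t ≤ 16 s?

62 m

Total distance travelled is ∫|v| dt — sum the magnitudes of each area piece.
0–2 s: |9| × 2 = 18 m
2–3 s: |-11| × 1 = 11 m
3–4 s: |-3| × 1 = 3 m
4–10 s: |3| × 6 = 18 m
10–16 s: |2| × 6 = 12 m
Total distance = 62 m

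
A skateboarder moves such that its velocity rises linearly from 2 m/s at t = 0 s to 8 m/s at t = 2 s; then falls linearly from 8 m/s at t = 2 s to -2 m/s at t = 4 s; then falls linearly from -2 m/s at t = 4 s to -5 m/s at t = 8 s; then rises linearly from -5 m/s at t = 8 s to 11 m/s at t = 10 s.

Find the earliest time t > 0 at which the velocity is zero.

t = 3.6 s

v changes sign on 2–4 s (from 8 to -2); the graph is linear there, so v = 0 at t = 2 + (-8)·(4 − 2)/(-2 − 8) = 3.6 s.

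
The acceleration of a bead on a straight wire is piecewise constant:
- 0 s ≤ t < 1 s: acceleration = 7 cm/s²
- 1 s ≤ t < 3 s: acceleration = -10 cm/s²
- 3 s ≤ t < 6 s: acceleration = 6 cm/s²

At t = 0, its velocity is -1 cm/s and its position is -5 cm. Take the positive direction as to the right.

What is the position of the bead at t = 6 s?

On each constant-a segment, Δv = aΔt and Δx = v₀Δt + ½aΔt²; chain segment to segment.
0–1 s: v starts -1 cm/s; Δx = -1·1 + ½·7·1² = 2.5 cm; v ends 6 cm/s.
1–3 s: v starts 6 cm/s; Δx = 6·2 + ½·-10·2² = -8 cm; v ends -14 cm/s.
3–6 s: v starts -14 cm/s; Δx = -14·3 + ½·6·3² = -15 cm; v ends 4 cm/s.
x(6) = -5 + Σ Δx = -25.5 cm.

-25.5 cm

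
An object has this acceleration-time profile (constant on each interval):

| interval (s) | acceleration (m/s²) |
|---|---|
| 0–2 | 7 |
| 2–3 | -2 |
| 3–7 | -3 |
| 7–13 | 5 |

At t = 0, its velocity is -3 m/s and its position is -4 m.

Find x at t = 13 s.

98 m

On each constant-a segment, Δv = aΔt and Δx = v₀Δt + ½aΔt²; chain segment to segment.
0–2 s: v starts -3 m/s; Δx = -3·2 + ½·7·2² = 8 m; v ends 11 m/s.
2–3 s: v starts 11 m/s; Δx = 11·1 + ½·-2·1² = 10 m; v ends 9 m/s.
3–7 s: v starts 9 m/s; Δx = 9·4 + ½·-3·4² = 12 m; v ends -3 m/s.
7–13 s: v starts -3 m/s; Δx = -3·6 + ½·5·6² = 72 m; v ends 27 m/s.
x(13) = -4 + Σ Δx = 98 m.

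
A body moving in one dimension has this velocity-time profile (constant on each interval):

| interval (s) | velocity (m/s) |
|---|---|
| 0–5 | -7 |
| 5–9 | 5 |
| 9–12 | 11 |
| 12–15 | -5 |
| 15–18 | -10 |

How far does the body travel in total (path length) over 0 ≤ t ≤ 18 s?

Distance (not displacement) is the total path length: add the absolute areas under v-t.
0–5 s: |-7| × 5 = 35 m
5–9 s: |5| × 4 = 20 m
9–12 s: |11| × 3 = 33 m
12–15 s: |-5| × 3 = 15 m
15–18 s: |-10| × 3 = 30 m
Total distance = 133 m

133 m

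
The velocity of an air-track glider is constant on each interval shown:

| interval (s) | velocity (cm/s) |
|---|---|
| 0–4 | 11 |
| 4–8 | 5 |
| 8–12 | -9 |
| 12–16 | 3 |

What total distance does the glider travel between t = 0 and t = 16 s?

Total distance travelled is ∫|v| dt — sum the magnitudes of each area piece.
0–4 s: |11| × 4 = 44 cm
4–8 s: |5| × 4 = 20 cm
8–12 s: |-9| × 4 = 36 cm
12–16 s: |3| × 4 = 12 cm
Total distance = 112 cm

112 cm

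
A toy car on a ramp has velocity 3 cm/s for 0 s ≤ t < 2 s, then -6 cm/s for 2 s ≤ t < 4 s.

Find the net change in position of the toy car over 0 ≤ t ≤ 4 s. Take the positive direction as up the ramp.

-6 cm

Net displacement equals the area under the velocity-time graph (areas below the axis count negative).
0–2 s: 3 × 2 = 6 cm
2–4 s: -6 × 2 = -12 cm
Net displacement = -6 cm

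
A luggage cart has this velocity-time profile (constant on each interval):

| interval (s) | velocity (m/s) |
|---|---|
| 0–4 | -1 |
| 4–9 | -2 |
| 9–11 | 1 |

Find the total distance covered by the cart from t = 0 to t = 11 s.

Distance (not displacement) is the total path length: add the absolute areas under v-t.
0–4 s: |-1| × 4 = 4 m
4–9 s: |-2| × 5 = 10 m
9–11 s: |1| × 2 = 2 m
Total distance = 16 m

16 m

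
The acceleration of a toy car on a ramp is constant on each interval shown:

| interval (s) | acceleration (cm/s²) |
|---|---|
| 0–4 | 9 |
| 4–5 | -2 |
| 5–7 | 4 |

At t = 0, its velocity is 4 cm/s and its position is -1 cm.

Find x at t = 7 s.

On each constant-a segment, Δv = aΔt and Δx = v₀Δt + ½aΔt²; chain segment to segment.
0–4 s: v starts 4 cm/s; Δx = 4·4 + ½·9·4² = 88 cm; v ends 40 cm/s.
4–5 s: v starts 40 cm/s; Δx = 40·1 + ½·-2·1² = 39 cm; v ends 38 cm/s.
5–7 s: v starts 38 cm/s; Δx = 38·2 + ½·4·2² = 84 cm; v ends 46 cm/s.
x(7) = -1 + Σ Δx = 210 cm.

210 cm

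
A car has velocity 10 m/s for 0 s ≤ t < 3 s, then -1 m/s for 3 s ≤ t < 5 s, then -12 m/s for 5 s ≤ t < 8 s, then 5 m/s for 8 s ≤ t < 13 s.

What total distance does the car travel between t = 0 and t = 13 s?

Total distance travelled is ∫|v| dt — sum the magnitudes of each area piece.
0–3 s: |10| × 3 = 30 m
3–5 s: |-1| × 2 = 2 m
5–8 s: |-12| × 3 = 36 m
8–13 s: |5| × 5 = 25 m
Total distance = 93 m

93 m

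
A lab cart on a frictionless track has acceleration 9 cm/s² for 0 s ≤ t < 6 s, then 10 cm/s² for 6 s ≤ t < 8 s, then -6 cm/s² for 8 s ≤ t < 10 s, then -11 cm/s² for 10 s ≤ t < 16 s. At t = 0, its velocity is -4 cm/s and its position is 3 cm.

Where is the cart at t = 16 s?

On each constant-a segment, Δv = aΔt and Δx = v₀Δt + ½aΔt²; chain segment to segment.
0–6 s: v starts -4 cm/s; Δx = -4·6 + ½·9·6² = 138 cm; v ends 50 cm/s.
6–8 s: v starts 50 cm/s; Δx = 50·2 + ½·10·2² = 120 cm; v ends 70 cm/s.
8–10 s: v starts 70 cm/s; Δx = 70·2 + ½·-6·2² = 128 cm; v ends 58 cm/s.
10–16 s: v starts 58 cm/s; Δx = 58·6 + ½·-11·6² = 150 cm; v ends -8 cm/s.
x(16) = 3 + Σ Δx = 539 cm.

539 cm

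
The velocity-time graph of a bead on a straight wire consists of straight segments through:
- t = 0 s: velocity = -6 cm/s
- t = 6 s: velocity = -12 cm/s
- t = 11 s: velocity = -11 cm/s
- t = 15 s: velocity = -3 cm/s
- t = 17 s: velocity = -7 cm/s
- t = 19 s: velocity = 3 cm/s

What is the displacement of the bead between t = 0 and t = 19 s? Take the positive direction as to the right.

Net displacement equals the area under the velocity-time graph (areas below the axis count negative).
0–6 s: ½(-6 + -12)(6) = -54 cm
6–11 s: ½(-12 + -11)(5) = -57.5 cm
11–15 s: ½(-11 + -3)(4) = -28 cm
15–17 s: ½(-3 + -7)(2) = -10 cm
17–19 s: ½(-7 + 3)(2) = -4 cm
Net displacement = -153.5 cm

-153.5 cm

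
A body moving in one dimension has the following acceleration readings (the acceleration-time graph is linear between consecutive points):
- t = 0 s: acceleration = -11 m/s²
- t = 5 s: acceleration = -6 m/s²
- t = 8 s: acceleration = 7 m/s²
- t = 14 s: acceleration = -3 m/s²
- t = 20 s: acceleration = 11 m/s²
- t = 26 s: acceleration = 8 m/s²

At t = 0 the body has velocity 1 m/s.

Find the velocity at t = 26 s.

53 m/s

Δv equals the area under the a-t graph; then v = v₀ + Δv.
0–5 s: ½(-11 + -6)(5) = -42.5 m/s
5–8 s: ½(-6 + 7)(3) = 1.5 m/s
8–14 s: ½(7 + -3)(6) = 12 m/s
14–20 s: ½(-3 + 11)(6) = 24 m/s
20–26 s: ½(11 + 8)(6) = 57 m/s
Δv = 52 m/s, so v(26) = 1 + (52) = 53 m/s.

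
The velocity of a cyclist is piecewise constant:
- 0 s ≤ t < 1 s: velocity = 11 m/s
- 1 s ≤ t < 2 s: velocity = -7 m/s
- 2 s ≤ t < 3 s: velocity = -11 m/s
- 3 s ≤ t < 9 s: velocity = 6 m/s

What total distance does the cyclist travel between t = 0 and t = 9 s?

Total distance travelled is ∫|v| dt — sum the magnitudes of each area piece.
0–1 s: |11| × 1 = 11 m
1–2 s: |-7| × 1 = 7 m
2–3 s: |-11| × 1 = 11 m
3–9 s: |6| × 6 = 36 m
Total distance = 65 m

65 m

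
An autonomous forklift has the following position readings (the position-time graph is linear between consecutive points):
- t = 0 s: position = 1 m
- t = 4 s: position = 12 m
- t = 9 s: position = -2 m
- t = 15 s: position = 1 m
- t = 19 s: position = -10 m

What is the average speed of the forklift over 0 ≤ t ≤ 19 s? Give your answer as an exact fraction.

39/19 m/s

Average speed = (total path length)/(elapsed time); on a piecewise-linear x-t graph the path length is Σ|Δx|.
0–4 s: |Δx| = |12 − 1| = 11 m
4–9 s: |Δx| = |-2 − 12| = 14 m
9–15 s: |Δx| = |1 − -2| = 3 m
15–19 s: |Δx| = |-10 − 1| = 11 m
Total path = 39 m; average speed = 39/19 = 39/19 m/s.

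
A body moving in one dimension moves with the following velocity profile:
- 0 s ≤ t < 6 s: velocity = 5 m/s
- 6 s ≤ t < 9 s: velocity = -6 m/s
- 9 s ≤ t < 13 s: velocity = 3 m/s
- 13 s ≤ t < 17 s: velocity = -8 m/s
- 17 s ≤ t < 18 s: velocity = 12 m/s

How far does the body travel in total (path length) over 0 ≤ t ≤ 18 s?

104 m

Distance (not displacement) is the total path length: add the absolute areas under v-t.
0–6 s: |5| × 6 = 30 m
6–9 s: |-6| × 3 = 18 m
9–13 s: |3| × 4 = 12 m
13–17 s: |-8| × 4 = 32 m
17–18 s: |12| × 1 = 12 m
Total distance = 104 m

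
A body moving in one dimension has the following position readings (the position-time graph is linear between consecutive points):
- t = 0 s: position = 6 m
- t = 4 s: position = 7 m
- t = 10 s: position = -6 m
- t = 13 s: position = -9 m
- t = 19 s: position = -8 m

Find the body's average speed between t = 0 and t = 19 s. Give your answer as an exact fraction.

18/19 m/s

Average speed = (total path length)/(elapsed time); on a piecewise-linear x-t graph the path length is Σ|Δx|.
0–4 s: |Δx| = |7 − 6| = 1 m
4–10 s: |Δx| = |-6 − 7| = 13 m
10–13 s: |Δx| = |-9 − -6| = 3 m
13–19 s: |Δx| = |-8 − -9| = 1 m
Total path = 18 m; average speed = 18/19 = 18/19 m/s.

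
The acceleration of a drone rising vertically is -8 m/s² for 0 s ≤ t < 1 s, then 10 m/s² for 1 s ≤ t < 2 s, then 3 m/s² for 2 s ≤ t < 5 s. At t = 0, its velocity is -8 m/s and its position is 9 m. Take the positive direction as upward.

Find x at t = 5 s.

On each constant-a segment, Δv = aΔt and Δx = v₀Δt + ½aΔt²; chain segment to segment.
0–1 s: v starts -8 m/s; Δx = -8·1 + ½·-8·1² = -12 m; v ends -16 m/s.
1–2 s: v starts -16 m/s; Δx = -16·1 + ½·10·1² = -11 m; v ends -6 m/s.
2–5 s: v starts -6 m/s; Δx = -6·3 + ½·3·3² = -4.5 m; v ends 3 m/s.
x(5) = 9 + Σ Δx = -18.5 m.

-18.5 m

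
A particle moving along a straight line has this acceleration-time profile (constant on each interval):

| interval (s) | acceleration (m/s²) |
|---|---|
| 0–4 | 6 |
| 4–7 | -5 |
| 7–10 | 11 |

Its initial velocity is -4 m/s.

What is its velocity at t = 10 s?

Δv equals the area under the a-t graph; then v = v₀ + Δv.
0–4 s: 6 × 4 = 24 m/s
4–7 s: -5 × 3 = -15 m/s
7–10 s: 11 × 3 = 33 m/s
Δv = 42 m/s, so v(10) = -4 + (42) = 38 m/s.

38 m/s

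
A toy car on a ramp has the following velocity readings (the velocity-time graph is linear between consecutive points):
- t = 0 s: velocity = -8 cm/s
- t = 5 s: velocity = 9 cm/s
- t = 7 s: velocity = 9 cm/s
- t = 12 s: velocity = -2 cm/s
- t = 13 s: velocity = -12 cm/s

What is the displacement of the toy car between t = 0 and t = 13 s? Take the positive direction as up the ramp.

Displacement is the signed area under the v-t curve.
0–5 s: ½(-8 + 9)(5) = 2.5 cm
5–7 s: 9 × 2 = 18 cm
7–12 s: ½(9 + -2)(5) = 17.5 cm
12–13 s: ½(-2 + -12)(1) = -7 cm
Net displacement = 31 cm

31 cm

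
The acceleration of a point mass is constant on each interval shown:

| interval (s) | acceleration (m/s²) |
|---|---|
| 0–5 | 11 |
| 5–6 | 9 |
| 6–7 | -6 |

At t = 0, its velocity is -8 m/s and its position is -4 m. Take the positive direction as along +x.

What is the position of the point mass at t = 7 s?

198 m

On each constant-a segment, Δv = aΔt and Δx = v₀Δt + ½aΔt²; chain segment to segment.
0–5 s: v starts -8 m/s; Δx = -8·5 + ½·11·5² = 97.5 m; v ends 47 m/s.
5–6 s: v starts 47 m/s; Δx = 47·1 + ½·9·1² = 51.5 m; v ends 56 m/s.
6–7 s: v starts 56 m/s; Δx = 56·1 + ½·-6·1² = 53 m; v ends 50 m/s.
x(7) = -4 + Σ Δx = 198 m.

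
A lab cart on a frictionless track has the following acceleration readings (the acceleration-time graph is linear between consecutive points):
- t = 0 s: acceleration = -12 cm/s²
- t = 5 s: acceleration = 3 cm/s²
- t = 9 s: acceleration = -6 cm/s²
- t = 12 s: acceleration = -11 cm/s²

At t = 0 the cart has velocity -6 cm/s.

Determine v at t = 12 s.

Δv equals the area under the a-t graph; then v = v₀ + Δv.
0–5 s: ½(-12 + 3)(5) = -22.5 cm/s
5–9 s: ½(3 + -6)(4) = -6 cm/s
9–12 s: ½(-6 + -11)(3) = -25.5 cm/s
Δv = -54 cm/s, so v(12) = -6 + (-54) = -60 cm/s.

-60 cm/s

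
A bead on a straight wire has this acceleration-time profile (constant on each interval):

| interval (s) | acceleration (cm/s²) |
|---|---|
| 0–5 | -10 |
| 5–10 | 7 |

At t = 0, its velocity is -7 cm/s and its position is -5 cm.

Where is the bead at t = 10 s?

On each constant-a segment, Δv = aΔt and Δx = v₀Δt + ½aΔt²; chain segment to segment.
0–5 s: v starts -7 cm/s; Δx = -7·5 + ½·-10·5² = -160 cm; v ends -57 cm/s.
5–10 s: v starts -57 cm/s; Δx = -57·5 + ½·7·5² = -197.5 cm; v ends -22 cm/s.
x(10) = -5 + Σ Δx = -362.5 cm.

-362.5 cm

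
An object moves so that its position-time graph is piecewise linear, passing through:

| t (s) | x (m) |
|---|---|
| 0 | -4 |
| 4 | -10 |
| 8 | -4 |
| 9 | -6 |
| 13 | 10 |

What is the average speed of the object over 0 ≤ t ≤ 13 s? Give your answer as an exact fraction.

Average speed = (total path length)/(elapsed time); on a piecewise-linear x-t graph the path length is Σ|Δx|.
0–4 s: |Δx| = |-10 − -4| = 6 m
4–8 s: |Δx| = |-4 − -10| = 6 m
8–9 s: |Δx| = |-6 − -4| = 2 m
9–13 s: |Δx| = |10 − -6| = 16 m
Total path = 30 m; average speed = 30/13 = 30/13 m/s.

30/13 m/s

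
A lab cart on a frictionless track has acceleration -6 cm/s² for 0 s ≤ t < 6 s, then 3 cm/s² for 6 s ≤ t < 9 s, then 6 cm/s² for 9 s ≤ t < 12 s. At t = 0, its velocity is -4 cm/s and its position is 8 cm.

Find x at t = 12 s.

-296.5 cm

On each constant-a segment, Δv = aΔt and Δx = v₀Δt + ½aΔt²; chain segment to segment.
0–6 s: v starts -4 cm/s; Δx = -4·6 + ½·-6·6² = -132 cm; v ends -40 cm/s.
6–9 s: v starts -40 cm/s; Δx = -40·3 + ½·3·3² = -106.5 cm; v ends -31 cm/s.
9–12 s: v starts -31 cm/s; Δx = -31·3 + ½·6·3² = -66 cm; v ends -13 cm/s.
x(12) = 8 + Σ Δx = -296.5 cm.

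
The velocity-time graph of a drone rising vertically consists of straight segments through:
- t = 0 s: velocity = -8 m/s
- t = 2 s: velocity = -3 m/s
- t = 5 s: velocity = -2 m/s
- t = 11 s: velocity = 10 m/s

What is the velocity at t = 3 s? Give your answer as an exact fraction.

On 2–5 s the graph is linear from -3 to -2 m/s: v(3) = -3 + (-2 − -3)·(3 − 2)/(5 − 2) = -8/3 m/s.

-8/3 m/s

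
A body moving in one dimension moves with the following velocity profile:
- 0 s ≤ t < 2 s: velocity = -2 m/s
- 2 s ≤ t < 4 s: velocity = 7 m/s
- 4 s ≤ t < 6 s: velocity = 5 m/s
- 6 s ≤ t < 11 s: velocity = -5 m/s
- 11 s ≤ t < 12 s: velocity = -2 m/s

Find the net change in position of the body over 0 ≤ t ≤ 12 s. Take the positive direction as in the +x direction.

Net displacement equals the area under the velocity-time graph (areas below the axis count negative).
0–2 s: -2 × 2 = -4 m
2–4 s: 7 × 2 = 14 m
4–6 s: 5 × 2 = 10 m
6–11 s: -5 × 5 = -25 m
11–12 s: -2 × 1 = -2 m
Net displacement = -7 m

-7 m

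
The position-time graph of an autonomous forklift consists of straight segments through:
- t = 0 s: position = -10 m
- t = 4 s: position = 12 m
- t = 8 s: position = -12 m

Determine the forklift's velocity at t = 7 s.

Velocity is the slope of the x-t graph on 4–8 s: (-12 − 12)/(8 − 4) = -6 m/s.

-6 m/s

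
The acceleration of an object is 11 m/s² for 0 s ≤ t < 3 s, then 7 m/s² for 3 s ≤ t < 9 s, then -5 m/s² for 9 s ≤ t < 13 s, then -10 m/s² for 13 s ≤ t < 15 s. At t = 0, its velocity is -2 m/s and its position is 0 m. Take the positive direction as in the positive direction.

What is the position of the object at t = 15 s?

On each constant-a segment, Δv = aΔt and Δx = v₀Δt + ½aΔt²; chain segment to segment.
0–3 s: v starts -2 m/s; Δx = -2·3 + ½·11·3² = 43.5 m; v ends 31 m/s.
3–9 s: v starts 31 m/s; Δx = 31·6 + ½·7·6² = 312 m; v ends 73 m/s.
9–13 s: v starts 73 m/s; Δx = 73·4 + ½·-5·4² = 252 m; v ends 53 m/s.
13–15 s: v starts 53 m/s; Δx = 53·2 + ½·-10·2² = 86 m; v ends 33 m/s.
x(15) = 0 + Σ Δx = 693.5 m.

693.5 m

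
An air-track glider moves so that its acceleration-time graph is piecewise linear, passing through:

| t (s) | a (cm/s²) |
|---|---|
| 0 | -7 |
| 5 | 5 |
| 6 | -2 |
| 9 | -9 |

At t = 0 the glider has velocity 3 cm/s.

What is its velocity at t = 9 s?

-17 cm/s

Δv equals the area under the a-t graph; then v = v₀ + Δv.
0–5 s: ½(-7 + 5)(5) = -5 cm/s
5–6 s: ½(5 + -2)(1) = 1.5 cm/s
6–9 s: ½(-2 + -9)(3) = -16.5 cm/s
Δv = -20 cm/s, so v(9) = 3 + (-20) = -17 cm/s.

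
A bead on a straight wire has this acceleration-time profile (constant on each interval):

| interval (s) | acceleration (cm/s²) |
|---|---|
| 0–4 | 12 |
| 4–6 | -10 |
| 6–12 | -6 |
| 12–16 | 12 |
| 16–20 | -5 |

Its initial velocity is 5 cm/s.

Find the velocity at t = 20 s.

25 cm/s

Δv equals the area under the a-t graph; then v = v₀ + Δv.
0–4 s: 12 × 4 = 48 cm/s
4–6 s: -10 × 2 = -20 cm/s
6–12 s: -6 × 6 = -36 cm/s
12–16 s: 12 × 4 = 48 cm/s
16–20 s: -5 × 4 = -20 cm/s
Δv = 20 cm/s, so v(20) = 5 + (20) = 25 cm/s.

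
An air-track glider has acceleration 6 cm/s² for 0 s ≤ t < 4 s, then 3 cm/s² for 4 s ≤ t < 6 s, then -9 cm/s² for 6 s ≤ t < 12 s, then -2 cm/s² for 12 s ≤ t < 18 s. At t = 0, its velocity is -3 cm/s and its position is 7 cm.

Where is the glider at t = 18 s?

On each constant-a segment, Δv = aΔt and Δx = v₀Δt + ½aΔt²; chain segment to segment.
0–4 s: v starts -3 cm/s; Δx = -3·4 + ½·6·4² = 36 cm; v ends 21 cm/s.
4–6 s: v starts 21 cm/s; Δx = 21·2 + ½·3·2² = 48 cm; v ends 27 cm/s.
6–12 s: v starts 27 cm/s; Δx = 27·6 + ½·-9·6² = 0 cm; v ends -27 cm/s.
12–18 s: v starts -27 cm/s; Δx = -27·6 + ½·-2·6² = -198 cm; v ends -39 cm/s.
x(18) = 7 + Σ Δx = -107 cm.

-107 cm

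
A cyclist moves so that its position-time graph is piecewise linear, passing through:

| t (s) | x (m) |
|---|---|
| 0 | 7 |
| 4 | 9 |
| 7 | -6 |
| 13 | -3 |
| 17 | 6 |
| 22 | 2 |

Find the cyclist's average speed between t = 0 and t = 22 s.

Average speed = (total path length)/(elapsed time); on a piecewise-linear x-t graph the path length is Σ|Δx|.
0–4 s: |Δx| = |9 − 7| = 2 m
4–7 s: |Δx| = |-6 − 9| = 15 m
7–13 s: |Δx| = |-3 − -6| = 3 m
13–17 s: |Δx| = |6 − -3| = 9 m
17–22 s: |Δx| = |2 − 6| = 4 m
Total path = 33 m; average speed = 33/22 = 1.5 m/s.

1.5 m/s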